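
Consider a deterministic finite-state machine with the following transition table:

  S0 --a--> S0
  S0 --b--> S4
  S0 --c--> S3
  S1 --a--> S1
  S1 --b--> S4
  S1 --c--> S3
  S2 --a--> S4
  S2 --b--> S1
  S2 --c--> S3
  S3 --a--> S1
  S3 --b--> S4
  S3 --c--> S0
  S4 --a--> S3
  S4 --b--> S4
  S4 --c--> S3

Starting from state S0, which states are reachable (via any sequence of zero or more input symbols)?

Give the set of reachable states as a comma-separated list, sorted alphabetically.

Answer: S0, S1, S3, S4

Derivation:
BFS from S0:
  visit S0: S0--a-->S0 (seen), S0--b-->S4 (new), S0--c-->S3 (new)
  visit S4: S4--a-->S3 (seen), S4--b-->S4 (seen), S4--c-->S3 (seen)
  visit S3: S3--a-->S1 (new), S3--b-->S4 (seen), S3--c-->S0 (seen)
  visit S1: S1--a-->S1 (seen), S1--b-->S4 (seen), S1--c-->S3 (seen)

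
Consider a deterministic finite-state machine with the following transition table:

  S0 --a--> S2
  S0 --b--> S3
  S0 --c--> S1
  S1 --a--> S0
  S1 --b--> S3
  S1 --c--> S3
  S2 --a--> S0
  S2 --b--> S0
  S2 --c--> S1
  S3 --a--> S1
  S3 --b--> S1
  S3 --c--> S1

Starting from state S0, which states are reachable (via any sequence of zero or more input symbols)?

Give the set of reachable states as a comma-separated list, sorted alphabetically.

Answer: S0, S1, S2, S3

Derivation:
BFS from S0:
  visit S0: S0--a-->S2 (new), S0--b-->S3 (new), S0--c-->S1 (new)
  visit S2: S2--a-->S0 (seen), S2--b-->S0 (seen), S2--c-->S1 (seen)
  visit S3: S3--a-->S1 (seen), S3--b-->S1 (seen), S3--c-->S1 (seen)
  visit S1: S1--a-->S0 (seen), S1--b-->S3 (seen), S1--c-->S3 (seen)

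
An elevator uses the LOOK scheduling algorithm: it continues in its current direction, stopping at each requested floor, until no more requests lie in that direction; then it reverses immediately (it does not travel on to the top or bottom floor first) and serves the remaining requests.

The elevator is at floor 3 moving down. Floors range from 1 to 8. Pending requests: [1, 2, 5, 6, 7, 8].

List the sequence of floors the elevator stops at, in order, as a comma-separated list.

Answer: 2, 1, 5, 6, 7, 8

Derivation:
Current: 3, moving DOWN
Serve below first (descending): [2, 1]
Then reverse, serve above (ascending): [5, 6, 7, 8]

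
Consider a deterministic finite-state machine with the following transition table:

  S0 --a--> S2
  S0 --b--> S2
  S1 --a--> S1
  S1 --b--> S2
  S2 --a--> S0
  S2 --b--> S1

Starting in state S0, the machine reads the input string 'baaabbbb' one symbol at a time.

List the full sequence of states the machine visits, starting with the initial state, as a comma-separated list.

Answer: S0, S2, S0, S2, S0, S2, S1, S2, S1

Derivation:
Start: S0
  read 'b': S0 --b--> S2
  read 'a': S2 --a--> S0
  read 'a': S0 --a--> S2
  read 'a': S2 --a--> S0
  read 'b': S0 --b--> S2
  read 'b': S2 --b--> S1
  read 'b': S1 --b--> S2
  read 'b': S2 --b--> S1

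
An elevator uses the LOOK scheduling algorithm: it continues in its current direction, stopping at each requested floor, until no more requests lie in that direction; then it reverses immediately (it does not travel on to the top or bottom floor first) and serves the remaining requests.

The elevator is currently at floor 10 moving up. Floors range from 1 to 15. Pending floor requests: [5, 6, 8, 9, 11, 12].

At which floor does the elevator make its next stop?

Answer: 11

Derivation:
Current floor: 10, direction: up
Requests above: [11, 12]
Requests below: [5, 6, 8, 9]
Moving up and requests lie above → nearest above is min([11, 12]) = 11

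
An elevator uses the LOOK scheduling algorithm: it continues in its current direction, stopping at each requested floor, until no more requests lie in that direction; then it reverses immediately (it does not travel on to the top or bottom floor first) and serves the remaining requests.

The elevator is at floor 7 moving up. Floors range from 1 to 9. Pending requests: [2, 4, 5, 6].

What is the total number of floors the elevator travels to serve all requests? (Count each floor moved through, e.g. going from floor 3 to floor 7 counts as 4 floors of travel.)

Start at floor 7 moving up, LOOK stop order: [6, 5, 4, 2]
  7 → 6: |6-7| = 1, total = 1
  6 → 5: |5-6| = 1, total = 2
  5 → 4: |4-5| = 1, total = 3
  4 → 2: |2-4| = 2, total = 5

Answer: 5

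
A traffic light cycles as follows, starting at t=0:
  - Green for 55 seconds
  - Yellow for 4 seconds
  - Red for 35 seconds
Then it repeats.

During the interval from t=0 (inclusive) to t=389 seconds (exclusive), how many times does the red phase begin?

Cycle = 55+4+35 = 94s
red phase starts at t = k*94 + 59 for k=0,1,2,...
Need k*94+59 < 389 → k < 3.511
k ∈ {0, ..., 3} → 4 starts

Answer: 4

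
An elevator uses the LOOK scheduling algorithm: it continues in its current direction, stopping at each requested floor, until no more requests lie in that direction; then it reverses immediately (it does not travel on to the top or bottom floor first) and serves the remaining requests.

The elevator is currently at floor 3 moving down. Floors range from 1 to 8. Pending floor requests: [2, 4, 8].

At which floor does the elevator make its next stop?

Answer: 2

Derivation:
Current floor: 3, direction: down
Requests above: [4, 8]
Requests below: [2]
Moving down and requests lie below → nearest below is max([2]) = 2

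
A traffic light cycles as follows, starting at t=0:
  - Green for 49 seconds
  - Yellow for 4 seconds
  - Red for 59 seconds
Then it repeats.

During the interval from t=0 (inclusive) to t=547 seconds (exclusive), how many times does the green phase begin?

Answer: 5

Derivation:
Cycle = 49+4+59 = 112s
green phase starts at t = k*112 + 0 for k=0,1,2,...
Need k*112+0 < 547 → k < 4.884
k ∈ {0, ..., 4} → 5 starts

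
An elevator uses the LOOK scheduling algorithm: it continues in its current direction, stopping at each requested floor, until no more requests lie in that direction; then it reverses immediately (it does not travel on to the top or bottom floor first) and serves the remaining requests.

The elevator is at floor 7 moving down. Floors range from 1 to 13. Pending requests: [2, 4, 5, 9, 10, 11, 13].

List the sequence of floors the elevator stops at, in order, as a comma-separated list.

Answer: 5, 4, 2, 9, 10, 11, 13

Derivation:
Current: 7, moving DOWN
Serve below first (descending): [5, 4, 2]
Then reverse, serve above (ascending): [9, 10, 11, 13]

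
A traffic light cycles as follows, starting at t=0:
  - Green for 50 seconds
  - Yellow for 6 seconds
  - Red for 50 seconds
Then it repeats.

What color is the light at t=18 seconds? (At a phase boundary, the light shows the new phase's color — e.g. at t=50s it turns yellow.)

Cycle length = 50 + 6 + 50 = 106s
t = 18, phase_t = 18 mod 106 = 18
18 < 50 (green end) → GREEN

Answer: green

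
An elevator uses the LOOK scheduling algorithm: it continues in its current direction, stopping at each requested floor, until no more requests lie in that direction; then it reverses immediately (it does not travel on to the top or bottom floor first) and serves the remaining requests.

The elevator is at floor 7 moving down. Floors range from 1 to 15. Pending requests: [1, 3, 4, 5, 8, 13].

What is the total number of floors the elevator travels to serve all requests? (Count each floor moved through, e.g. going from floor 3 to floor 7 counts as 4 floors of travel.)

Answer: 18

Derivation:
Start at floor 7 moving down, LOOK stop order: [5, 4, 3, 1, 8, 13]
  7 → 5: |5-7| = 2, total = 2
  5 → 4: |4-5| = 1, total = 3
  4 → 3: |3-4| = 1, total = 4
  3 → 1: |1-3| = 2, total = 6
  1 → 8: |8-1| = 7, total = 13
  8 → 13: |13-8| = 5, total = 18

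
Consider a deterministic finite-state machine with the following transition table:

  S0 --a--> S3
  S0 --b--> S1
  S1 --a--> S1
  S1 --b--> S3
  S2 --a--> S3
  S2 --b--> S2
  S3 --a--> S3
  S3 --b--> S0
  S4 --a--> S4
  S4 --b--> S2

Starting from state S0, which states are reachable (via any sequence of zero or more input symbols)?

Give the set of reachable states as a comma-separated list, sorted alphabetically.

BFS from S0:
  visit S0: S0--a-->S3 (new), S0--b-->S1 (new)
  visit S3: S3--a-->S3 (seen), S3--b-->S0 (seen)
  visit S1: S1--a-->S1 (seen), S1--b-->S3 (seen)

Answer: S0, S1, S3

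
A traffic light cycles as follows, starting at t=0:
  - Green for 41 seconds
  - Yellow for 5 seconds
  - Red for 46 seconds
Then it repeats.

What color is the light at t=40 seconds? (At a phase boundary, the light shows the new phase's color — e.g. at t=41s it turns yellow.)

Cycle length = 41 + 5 + 46 = 92s
t = 40, phase_t = 40 mod 92 = 40
40 < 41 (green end) → GREEN

Answer: green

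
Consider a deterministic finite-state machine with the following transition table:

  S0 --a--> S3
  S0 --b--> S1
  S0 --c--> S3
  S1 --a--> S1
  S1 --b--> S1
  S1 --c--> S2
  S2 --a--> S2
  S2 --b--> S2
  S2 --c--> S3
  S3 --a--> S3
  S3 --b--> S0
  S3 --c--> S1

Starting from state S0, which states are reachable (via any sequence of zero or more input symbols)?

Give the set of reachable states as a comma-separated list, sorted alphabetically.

Answer: S0, S1, S2, S3

Derivation:
BFS from S0:
  visit S0: S0--a-->S3 (new), S0--b-->S1 (new), S0--c-->S3 (seen)
  visit S3: S3--a-->S3 (seen), S3--b-->S0 (seen), S3--c-->S1 (seen)
  visit S1: S1--a-->S1 (seen), S1--b-->S1 (seen), S1--c-->S2 (new)
  visit S2: S2--a-->S2 (seen), S2--b-->S2 (seen), S2--c-->S3 (seen)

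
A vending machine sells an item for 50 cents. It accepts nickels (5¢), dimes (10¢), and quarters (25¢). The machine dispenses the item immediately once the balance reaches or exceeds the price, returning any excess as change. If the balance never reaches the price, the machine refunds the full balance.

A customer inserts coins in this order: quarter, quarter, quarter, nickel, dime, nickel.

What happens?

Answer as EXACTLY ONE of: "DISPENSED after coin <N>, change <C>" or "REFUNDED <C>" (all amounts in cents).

Price: 50¢
Coin 1 (quarter, 25¢): balance = 25¢
Coin 2 (quarter, 25¢): balance = 50¢
  → balance >= price → DISPENSE, change = 50 - 50 = 0¢

Answer: DISPENSED after coin 2, change 0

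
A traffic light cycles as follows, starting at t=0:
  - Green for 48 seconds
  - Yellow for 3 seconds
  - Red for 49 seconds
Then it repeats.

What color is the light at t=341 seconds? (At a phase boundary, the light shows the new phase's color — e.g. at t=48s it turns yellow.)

Answer: green

Derivation:
Cycle length = 48 + 3 + 49 = 100s
t = 341, phase_t = 341 mod 100 = 41
41 < 48 (green end) → GREEN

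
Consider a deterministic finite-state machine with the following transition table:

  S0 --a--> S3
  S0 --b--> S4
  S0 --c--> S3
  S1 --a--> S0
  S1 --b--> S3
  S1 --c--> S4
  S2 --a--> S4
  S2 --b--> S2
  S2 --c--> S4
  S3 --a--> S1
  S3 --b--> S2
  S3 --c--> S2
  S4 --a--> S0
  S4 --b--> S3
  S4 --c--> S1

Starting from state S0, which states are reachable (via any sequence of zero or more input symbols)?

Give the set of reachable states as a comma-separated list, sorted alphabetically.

Answer: S0, S1, S2, S3, S4

Derivation:
BFS from S0:
  visit S0: S0--a-->S3 (new), S0--b-->S4 (new), S0--c-->S3 (seen)
  visit S3: S3--a-->S1 (new), S3--b-->S2 (new), S3--c-->S2 (seen)
  visit S4: S4--a-->S0 (seen), S4--b-->S3 (seen), S4--c-->S1 (seen)
  visit S1: S1--a-->S0 (seen), S1--b-->S3 (seen), S1--c-->S4 (seen)
  visit S2: S2--a-->S4 (seen), S2--b-->S2 (seen), S2--c-->S4 (seen)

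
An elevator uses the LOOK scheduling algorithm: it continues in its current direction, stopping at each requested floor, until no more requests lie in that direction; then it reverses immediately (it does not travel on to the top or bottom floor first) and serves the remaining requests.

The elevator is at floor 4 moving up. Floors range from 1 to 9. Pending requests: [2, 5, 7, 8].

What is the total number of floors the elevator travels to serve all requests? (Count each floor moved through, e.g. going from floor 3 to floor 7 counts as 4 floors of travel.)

Start at floor 4 moving up, LOOK stop order: [5, 7, 8, 2]
  4 → 5: |5-4| = 1, total = 1
  5 → 7: |7-5| = 2, total = 3
  7 → 8: |8-7| = 1, total = 4
  8 → 2: |2-8| = 6, total = 10

Answer: 10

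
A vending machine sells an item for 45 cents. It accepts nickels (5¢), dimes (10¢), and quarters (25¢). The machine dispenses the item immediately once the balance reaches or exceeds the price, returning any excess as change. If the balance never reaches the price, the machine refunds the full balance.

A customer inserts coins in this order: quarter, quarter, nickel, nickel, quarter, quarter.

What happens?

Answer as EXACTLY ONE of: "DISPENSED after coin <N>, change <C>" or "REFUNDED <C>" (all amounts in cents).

Price: 45¢
Coin 1 (quarter, 25¢): balance = 25¢
Coin 2 (quarter, 25¢): balance = 50¢
  → balance >= price → DISPENSE, change = 50 - 45 = 5¢

Answer: DISPENSED after coin 2, change 5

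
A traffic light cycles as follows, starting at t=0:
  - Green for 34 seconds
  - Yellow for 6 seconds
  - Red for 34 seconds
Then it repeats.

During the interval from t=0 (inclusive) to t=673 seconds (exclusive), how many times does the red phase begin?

Cycle = 34+6+34 = 74s
red phase starts at t = k*74 + 40 for k=0,1,2,...
Need k*74+40 < 673 → k < 8.554
k ∈ {0, ..., 8} → 9 starts

Answer: 9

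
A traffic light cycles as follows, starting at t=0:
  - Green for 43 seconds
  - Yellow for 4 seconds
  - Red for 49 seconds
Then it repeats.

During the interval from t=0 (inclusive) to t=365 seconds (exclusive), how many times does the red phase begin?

Cycle = 43+4+49 = 96s
red phase starts at t = k*96 + 47 for k=0,1,2,...
Need k*96+47 < 365 → k < 3.312
k ∈ {0, ..., 3} → 4 starts

Answer: 4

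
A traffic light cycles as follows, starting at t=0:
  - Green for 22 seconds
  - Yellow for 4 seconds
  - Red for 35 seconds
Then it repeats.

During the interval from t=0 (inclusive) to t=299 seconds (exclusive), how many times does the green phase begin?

Answer: 5

Derivation:
Cycle = 22+4+35 = 61s
green phase starts at t = k*61 + 0 for k=0,1,2,...
Need k*61+0 < 299 → k < 4.902
k ∈ {0, ..., 4} → 5 starts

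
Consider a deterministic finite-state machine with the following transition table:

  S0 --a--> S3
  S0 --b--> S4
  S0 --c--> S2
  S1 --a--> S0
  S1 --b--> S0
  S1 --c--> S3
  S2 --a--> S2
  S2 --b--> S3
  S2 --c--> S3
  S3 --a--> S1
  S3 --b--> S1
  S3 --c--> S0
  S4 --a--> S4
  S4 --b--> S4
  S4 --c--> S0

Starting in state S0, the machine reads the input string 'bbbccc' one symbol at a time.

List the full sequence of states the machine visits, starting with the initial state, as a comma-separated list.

Start: S0
  read 'b': S0 --b--> S4
  read 'b': S4 --b--> S4
  read 'b': S4 --b--> S4
  read 'c': S4 --c--> S0
  read 'c': S0 --c--> S2
  read 'c': S2 --c--> S3

Answer: S0, S4, S4, S4, S0, S2, S3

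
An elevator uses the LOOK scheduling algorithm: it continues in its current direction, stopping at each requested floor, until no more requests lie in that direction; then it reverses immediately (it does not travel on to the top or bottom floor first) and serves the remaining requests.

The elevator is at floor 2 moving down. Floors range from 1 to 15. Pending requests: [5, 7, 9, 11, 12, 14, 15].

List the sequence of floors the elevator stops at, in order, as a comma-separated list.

Answer: 5, 7, 9, 11, 12, 14, 15

Derivation:
Current: 2, moving DOWN
Serve below first (descending): []
Then reverse, serve above (ascending): [5, 7, 9, 11, 12, 14, 15]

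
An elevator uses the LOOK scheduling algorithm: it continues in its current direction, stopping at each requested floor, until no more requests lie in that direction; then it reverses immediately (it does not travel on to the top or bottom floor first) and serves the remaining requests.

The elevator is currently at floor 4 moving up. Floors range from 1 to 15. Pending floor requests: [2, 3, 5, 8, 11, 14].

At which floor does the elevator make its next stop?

Current floor: 4, direction: up
Requests above: [5, 8, 11, 14]
Requests below: [2, 3]
Moving up and requests lie above → nearest above is min([5, 8, 11, 14]) = 5

Answer: 5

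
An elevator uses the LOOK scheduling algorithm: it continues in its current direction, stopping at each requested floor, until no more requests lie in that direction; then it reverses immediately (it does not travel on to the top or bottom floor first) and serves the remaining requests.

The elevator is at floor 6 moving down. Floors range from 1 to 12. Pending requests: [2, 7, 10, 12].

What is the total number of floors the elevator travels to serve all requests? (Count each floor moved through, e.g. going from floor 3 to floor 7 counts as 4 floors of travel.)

Answer: 14

Derivation:
Start at floor 6 moving down, LOOK stop order: [2, 7, 10, 12]
  6 → 2: |2-6| = 4, total = 4
  2 → 7: |7-2| = 5, total = 9
  7 → 10: |10-7| = 3, total = 12
  10 → 12: |12-10| = 2, total = 14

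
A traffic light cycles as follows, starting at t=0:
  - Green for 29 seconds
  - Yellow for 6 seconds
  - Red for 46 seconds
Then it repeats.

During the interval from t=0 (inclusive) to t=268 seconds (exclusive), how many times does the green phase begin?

Cycle = 29+6+46 = 81s
green phase starts at t = k*81 + 0 for k=0,1,2,...
Need k*81+0 < 268 → k < 3.309
k ∈ {0, ..., 3} → 4 starts

Answer: 4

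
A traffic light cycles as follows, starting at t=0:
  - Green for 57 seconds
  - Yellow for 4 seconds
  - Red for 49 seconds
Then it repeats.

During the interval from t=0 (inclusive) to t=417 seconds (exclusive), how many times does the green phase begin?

Cycle = 57+4+49 = 110s
green phase starts at t = k*110 + 0 for k=0,1,2,...
Need k*110+0 < 417 → k < 3.791
k ∈ {0, ..., 3} → 4 starts

Answer: 4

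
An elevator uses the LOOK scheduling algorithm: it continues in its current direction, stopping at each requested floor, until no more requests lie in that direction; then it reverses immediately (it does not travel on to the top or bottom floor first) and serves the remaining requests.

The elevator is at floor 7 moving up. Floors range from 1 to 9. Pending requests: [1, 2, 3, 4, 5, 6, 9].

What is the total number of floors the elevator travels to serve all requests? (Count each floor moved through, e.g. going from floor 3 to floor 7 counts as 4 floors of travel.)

Start at floor 7 moving up, LOOK stop order: [9, 6, 5, 4, 3, 2, 1]
  7 → 9: |9-7| = 2, total = 2
  9 → 6: |6-9| = 3, total = 5
  6 → 5: |5-6| = 1, total = 6
  5 → 4: |4-5| = 1, total = 7
  4 → 3: |3-4| = 1, total = 8
  3 → 2: |2-3| = 1, total = 9
  2 → 1: |1-2| = 1, total = 10

Answer: 10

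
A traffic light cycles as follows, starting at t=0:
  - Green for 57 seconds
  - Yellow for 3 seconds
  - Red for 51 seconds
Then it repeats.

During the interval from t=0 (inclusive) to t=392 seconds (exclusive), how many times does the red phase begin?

Answer: 3

Derivation:
Cycle = 57+3+51 = 111s
red phase starts at t = k*111 + 60 for k=0,1,2,...
Need k*111+60 < 392 → k < 2.991
k ∈ {0, ..., 2} → 3 starts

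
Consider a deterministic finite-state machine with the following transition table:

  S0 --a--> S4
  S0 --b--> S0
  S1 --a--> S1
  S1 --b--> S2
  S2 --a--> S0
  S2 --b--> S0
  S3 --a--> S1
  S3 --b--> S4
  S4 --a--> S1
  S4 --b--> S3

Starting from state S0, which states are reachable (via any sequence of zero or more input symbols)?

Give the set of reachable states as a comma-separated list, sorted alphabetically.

BFS from S0:
  visit S0: S0--a-->S4 (new), S0--b-->S0 (seen)
  visit S4: S4--a-->S1 (new), S4--b-->S3 (new)
  visit S1: S1--a-->S1 (seen), S1--b-->S2 (new)
  visit S3: S3--a-->S1 (seen), S3--b-->S4 (seen)
  visit S2: S2--a-->S0 (seen), S2--b-->S0 (seen)

Answer: S0, S1, S2, S3, S4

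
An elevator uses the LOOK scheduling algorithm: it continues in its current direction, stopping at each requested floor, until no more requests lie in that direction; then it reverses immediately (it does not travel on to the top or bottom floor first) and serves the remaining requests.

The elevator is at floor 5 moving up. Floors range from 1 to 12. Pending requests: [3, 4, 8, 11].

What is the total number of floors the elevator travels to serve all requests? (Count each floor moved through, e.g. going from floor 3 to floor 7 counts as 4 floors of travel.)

Answer: 14

Derivation:
Start at floor 5 moving up, LOOK stop order: [8, 11, 4, 3]
  5 → 8: |8-5| = 3, total = 3
  8 → 11: |11-8| = 3, total = 6
  11 → 4: |4-11| = 7, total = 13
  4 → 3: |3-4| = 1, total = 14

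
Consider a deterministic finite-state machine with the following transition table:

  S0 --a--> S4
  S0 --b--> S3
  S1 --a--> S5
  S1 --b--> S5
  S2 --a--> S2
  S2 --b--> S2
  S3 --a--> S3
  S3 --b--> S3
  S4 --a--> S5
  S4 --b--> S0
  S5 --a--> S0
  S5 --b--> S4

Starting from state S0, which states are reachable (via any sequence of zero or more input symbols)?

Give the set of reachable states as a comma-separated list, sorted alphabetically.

BFS from S0:
  visit S0: S0--a-->S4 (new), S0--b-->S3 (new)
  visit S4: S4--a-->S5 (new), S4--b-->S0 (seen)
  visit S3: S3--a-->S3 (seen), S3--b-->S3 (seen)
  visit S5: S5--a-->S0 (seen), S5--b-->S4 (seen)

Answer: S0, S3, S4, S5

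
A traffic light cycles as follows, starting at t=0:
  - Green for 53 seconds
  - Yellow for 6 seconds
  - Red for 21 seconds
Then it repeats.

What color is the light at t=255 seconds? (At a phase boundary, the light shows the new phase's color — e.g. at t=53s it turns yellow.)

Answer: green

Derivation:
Cycle length = 53 + 6 + 21 = 80s
t = 255, phase_t = 255 mod 80 = 15
15 < 53 (green end) → GREEN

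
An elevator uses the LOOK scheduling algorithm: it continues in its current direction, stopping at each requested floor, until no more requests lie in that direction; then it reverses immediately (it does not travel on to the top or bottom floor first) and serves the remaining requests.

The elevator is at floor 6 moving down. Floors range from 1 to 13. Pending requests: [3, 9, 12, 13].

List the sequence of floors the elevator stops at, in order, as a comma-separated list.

Current: 6, moving DOWN
Serve below first (descending): [3]
Then reverse, serve above (ascending): [9, 12, 13]

Answer: 3, 9, 12, 13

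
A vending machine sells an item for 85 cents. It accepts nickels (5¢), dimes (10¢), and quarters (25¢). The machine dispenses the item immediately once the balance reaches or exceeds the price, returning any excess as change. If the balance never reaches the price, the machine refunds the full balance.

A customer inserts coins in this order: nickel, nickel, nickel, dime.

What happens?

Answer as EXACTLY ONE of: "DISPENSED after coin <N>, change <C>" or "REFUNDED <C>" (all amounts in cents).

Price: 85¢
Coin 1 (nickel, 5¢): balance = 5¢
Coin 2 (nickel, 5¢): balance = 10¢
Coin 3 (nickel, 5¢): balance = 15¢
Coin 4 (dime, 10¢): balance = 25¢
All coins inserted, balance 25¢ < price 85¢ → REFUND 25¢

Answer: REFUNDED 25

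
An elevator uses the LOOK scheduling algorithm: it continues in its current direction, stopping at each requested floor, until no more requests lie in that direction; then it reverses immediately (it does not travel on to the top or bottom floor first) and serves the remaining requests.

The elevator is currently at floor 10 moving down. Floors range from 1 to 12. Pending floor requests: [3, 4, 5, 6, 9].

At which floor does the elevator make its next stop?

Answer: 9

Derivation:
Current floor: 10, direction: down
Requests above: []
Requests below: [3, 4, 5, 6, 9]
Moving down and requests lie below → nearest below is max([3, 4, 5, 6, 9]) = 9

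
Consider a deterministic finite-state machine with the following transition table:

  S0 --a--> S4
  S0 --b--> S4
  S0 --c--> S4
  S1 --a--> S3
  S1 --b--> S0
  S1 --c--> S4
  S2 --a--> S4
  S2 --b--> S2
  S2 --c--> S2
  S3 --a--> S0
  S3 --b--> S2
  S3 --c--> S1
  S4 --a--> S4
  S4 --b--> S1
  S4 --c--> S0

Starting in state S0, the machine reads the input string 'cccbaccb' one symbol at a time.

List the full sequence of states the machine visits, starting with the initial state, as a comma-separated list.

Answer: S0, S4, S0, S4, S1, S3, S1, S4, S1

Derivation:
Start: S0
  read 'c': S0 --c--> S4
  read 'c': S4 --c--> S0
  read 'c': S0 --c--> S4
  read 'b': S4 --b--> S1
  read 'a': S1 --a--> S3
  read 'c': S3 --c--> S1
  read 'c': S1 --c--> S4
  read 'b': S4 --b--> S1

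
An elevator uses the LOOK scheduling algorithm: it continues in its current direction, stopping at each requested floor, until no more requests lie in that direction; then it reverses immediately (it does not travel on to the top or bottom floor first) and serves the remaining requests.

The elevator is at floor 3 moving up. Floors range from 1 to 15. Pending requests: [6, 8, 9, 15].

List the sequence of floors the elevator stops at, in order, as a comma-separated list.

Answer: 6, 8, 9, 15

Derivation:
Current: 3, moving UP
Serve above first (ascending): [6, 8, 9, 15]
Then reverse, serve below (descending): []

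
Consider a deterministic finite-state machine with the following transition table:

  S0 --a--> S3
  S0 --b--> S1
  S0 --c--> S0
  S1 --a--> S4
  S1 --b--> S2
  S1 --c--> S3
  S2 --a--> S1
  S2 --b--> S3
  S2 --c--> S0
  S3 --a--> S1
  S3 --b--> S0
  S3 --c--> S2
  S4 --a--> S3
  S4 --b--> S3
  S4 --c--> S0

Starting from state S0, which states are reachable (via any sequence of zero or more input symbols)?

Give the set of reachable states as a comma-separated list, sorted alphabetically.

BFS from S0:
  visit S0: S0--a-->S3 (new), S0--b-->S1 (new), S0--c-->S0 (seen)
  visit S3: S3--a-->S1 (seen), S3--b-->S0 (seen), S3--c-->S2 (new)
  visit S1: S1--a-->S4 (new), S1--b-->S2 (seen), S1--c-->S3 (seen)
  visit S2: S2--a-->S1 (seen), S2--b-->S3 (seen), S2--c-->S0 (seen)
  visit S4: S4--a-->S3 (seen), S4--b-->S3 (seen), S4--c-->S0 (seen)

Answer: S0, S1, S2, S3, S4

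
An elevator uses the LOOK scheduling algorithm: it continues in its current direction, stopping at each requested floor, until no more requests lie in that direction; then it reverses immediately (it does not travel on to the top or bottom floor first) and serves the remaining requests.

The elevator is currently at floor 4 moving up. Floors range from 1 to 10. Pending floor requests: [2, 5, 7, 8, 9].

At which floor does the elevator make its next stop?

Answer: 5

Derivation:
Current floor: 4, direction: up
Requests above: [5, 7, 8, 9]
Requests below: [2]
Moving up and requests lie above → nearest above is min([5, 7, 8, 9]) = 5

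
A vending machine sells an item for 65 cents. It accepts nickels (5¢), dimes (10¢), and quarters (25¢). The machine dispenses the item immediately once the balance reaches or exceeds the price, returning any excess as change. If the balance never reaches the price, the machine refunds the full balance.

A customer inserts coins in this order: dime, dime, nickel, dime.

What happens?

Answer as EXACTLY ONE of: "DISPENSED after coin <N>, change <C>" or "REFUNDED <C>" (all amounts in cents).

Price: 65¢
Coin 1 (dime, 10¢): balance = 10¢
Coin 2 (dime, 10¢): balance = 20¢
Coin 3 (nickel, 5¢): balance = 25¢
Coin 4 (dime, 10¢): balance = 35¢
All coins inserted, balance 35¢ < price 65¢ → REFUND 35¢

Answer: REFUNDED 35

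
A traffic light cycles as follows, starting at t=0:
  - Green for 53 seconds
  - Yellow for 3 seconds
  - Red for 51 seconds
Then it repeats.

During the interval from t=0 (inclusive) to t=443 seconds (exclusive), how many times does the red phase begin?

Answer: 4

Derivation:
Cycle = 53+3+51 = 107s
red phase starts at t = k*107 + 56 for k=0,1,2,...
Need k*107+56 < 443 → k < 3.617
k ∈ {0, ..., 3} → 4 starts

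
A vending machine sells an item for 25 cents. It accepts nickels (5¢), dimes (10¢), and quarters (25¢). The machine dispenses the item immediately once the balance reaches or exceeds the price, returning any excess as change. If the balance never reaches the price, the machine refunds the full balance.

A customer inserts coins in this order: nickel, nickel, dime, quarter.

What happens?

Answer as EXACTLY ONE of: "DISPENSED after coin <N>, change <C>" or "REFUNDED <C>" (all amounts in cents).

Answer: DISPENSED after coin 4, change 20

Derivation:
Price: 25¢
Coin 1 (nickel, 5¢): balance = 5¢
Coin 2 (nickel, 5¢): balance = 10¢
Coin 3 (dime, 10¢): balance = 20¢
Coin 4 (quarter, 25¢): balance = 45¢
  → balance >= price → DISPENSE, change = 45 - 25 = 20¢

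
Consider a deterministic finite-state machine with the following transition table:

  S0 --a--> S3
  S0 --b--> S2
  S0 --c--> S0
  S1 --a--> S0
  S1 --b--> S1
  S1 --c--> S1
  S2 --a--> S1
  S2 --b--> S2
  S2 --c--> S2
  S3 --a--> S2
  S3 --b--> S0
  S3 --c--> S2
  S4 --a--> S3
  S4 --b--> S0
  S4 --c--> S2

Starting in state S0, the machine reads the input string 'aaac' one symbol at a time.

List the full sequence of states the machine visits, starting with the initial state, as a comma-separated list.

Start: S0
  read 'a': S0 --a--> S3
  read 'a': S3 --a--> S2
  read 'a': S2 --a--> S1
  read 'c': S1 --c--> S1

Answer: S0, S3, S2, S1, S1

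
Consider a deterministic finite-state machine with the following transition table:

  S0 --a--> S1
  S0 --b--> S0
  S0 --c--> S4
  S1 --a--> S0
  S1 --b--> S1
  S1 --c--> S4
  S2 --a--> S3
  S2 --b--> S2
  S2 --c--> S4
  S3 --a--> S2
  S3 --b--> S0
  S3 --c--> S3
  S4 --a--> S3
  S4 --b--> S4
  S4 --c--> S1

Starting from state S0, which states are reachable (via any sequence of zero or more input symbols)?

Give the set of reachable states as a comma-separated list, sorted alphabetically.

Answer: S0, S1, S2, S3, S4

Derivation:
BFS from S0:
  visit S0: S0--a-->S1 (new), S0--b-->S0 (seen), S0--c-->S4 (new)
  visit S1: S1--a-->S0 (seen), S1--b-->S1 (seen), S1--c-->S4 (seen)
  visit S4: S4--a-->S3 (new), S4--b-->S4 (seen), S4--c-->S1 (seen)
  visit S3: S3--a-->S2 (new), S3--b-->S0 (seen), S3--c-->S3 (seen)
  visit S2: S2--a-->S3 (seen), S2--b-->S2 (seen), S2--c-->S4 (seen)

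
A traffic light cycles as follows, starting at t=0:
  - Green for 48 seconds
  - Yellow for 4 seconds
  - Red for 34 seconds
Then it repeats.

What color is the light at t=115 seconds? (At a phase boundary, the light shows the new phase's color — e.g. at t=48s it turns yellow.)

Cycle length = 48 + 4 + 34 = 86s
t = 115, phase_t = 115 mod 86 = 29
29 < 48 (green end) → GREEN

Answer: green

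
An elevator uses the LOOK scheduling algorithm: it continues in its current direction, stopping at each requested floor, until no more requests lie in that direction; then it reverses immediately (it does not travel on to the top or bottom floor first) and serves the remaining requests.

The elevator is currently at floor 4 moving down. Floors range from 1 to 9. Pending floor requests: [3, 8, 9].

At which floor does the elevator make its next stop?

Current floor: 4, direction: down
Requests above: [8, 9]
Requests below: [3]
Moving down and requests lie below → nearest below is max([3]) = 3

Answer: 3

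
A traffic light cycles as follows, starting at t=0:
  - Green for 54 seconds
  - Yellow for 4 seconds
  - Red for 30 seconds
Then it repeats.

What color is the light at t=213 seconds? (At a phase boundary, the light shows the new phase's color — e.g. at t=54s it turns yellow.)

Answer: green

Derivation:
Cycle length = 54 + 4 + 30 = 88s
t = 213, phase_t = 213 mod 88 = 37
37 < 54 (green end) → GREEN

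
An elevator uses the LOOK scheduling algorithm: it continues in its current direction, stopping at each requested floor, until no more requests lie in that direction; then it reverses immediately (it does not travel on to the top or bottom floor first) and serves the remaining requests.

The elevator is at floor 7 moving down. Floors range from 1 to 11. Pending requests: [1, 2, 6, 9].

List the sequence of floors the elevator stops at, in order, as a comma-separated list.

Answer: 6, 2, 1, 9

Derivation:
Current: 7, moving DOWN
Serve below first (descending): [6, 2, 1]
Then reverse, serve above (ascending): [9]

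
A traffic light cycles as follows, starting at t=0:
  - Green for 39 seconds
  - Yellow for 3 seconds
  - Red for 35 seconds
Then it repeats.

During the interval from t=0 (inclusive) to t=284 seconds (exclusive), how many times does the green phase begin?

Cycle = 39+3+35 = 77s
green phase starts at t = k*77 + 0 for k=0,1,2,...
Need k*77+0 < 284 → k < 3.688
k ∈ {0, ..., 3} → 4 starts

Answer: 4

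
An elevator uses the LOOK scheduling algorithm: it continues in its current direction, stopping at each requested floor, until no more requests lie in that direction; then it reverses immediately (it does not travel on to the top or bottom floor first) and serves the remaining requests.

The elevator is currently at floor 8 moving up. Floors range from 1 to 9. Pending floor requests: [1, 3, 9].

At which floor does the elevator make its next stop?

Current floor: 8, direction: up
Requests above: [9]
Requests below: [1, 3]
Moving up and requests lie above → nearest above is min([9]) = 9

Answer: 9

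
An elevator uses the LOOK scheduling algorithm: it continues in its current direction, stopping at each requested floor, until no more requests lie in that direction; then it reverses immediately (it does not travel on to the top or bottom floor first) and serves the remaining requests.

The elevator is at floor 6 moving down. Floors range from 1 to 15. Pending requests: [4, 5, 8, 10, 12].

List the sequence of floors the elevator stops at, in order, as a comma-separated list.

Answer: 5, 4, 8, 10, 12

Derivation:
Current: 6, moving DOWN
Serve below first (descending): [5, 4]
Then reverse, serve above (ascending): [8, 10, 12]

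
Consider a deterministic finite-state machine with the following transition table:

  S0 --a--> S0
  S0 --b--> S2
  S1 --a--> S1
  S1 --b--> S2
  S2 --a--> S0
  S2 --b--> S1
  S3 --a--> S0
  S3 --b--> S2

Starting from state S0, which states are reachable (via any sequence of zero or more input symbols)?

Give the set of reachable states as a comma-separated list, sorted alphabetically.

Answer: S0, S1, S2

Derivation:
BFS from S0:
  visit S0: S0--a-->S0 (seen), S0--b-->S2 (new)
  visit S2: S2--a-->S0 (seen), S2--b-->S1 (new)
  visit S1: S1--a-->S1 (seen), S1--b-->S2 (seen)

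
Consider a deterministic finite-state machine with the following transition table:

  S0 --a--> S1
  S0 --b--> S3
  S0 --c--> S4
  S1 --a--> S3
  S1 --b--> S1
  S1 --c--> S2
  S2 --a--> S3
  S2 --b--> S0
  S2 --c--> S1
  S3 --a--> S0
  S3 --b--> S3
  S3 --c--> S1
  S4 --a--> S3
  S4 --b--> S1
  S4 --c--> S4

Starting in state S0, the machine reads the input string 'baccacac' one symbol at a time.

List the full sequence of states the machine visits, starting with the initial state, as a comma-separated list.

Answer: S0, S3, S0, S4, S4, S3, S1, S3, S1

Derivation:
Start: S0
  read 'b': S0 --b--> S3
  read 'a': S3 --a--> S0
  read 'c': S0 --c--> S4
  read 'c': S4 --c--> S4
  read 'a': S4 --a--> S3
  read 'c': S3 --c--> S1
  read 'a': S1 --a--> S3
  read 'c': S3 --c--> S1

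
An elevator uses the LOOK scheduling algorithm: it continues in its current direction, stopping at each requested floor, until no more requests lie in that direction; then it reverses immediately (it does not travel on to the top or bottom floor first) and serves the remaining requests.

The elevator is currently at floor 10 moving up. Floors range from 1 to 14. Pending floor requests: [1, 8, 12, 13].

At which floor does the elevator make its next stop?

Answer: 12

Derivation:
Current floor: 10, direction: up
Requests above: [12, 13]
Requests below: [1, 8]
Moving up and requests lie above → nearest above is min([12, 13]) = 12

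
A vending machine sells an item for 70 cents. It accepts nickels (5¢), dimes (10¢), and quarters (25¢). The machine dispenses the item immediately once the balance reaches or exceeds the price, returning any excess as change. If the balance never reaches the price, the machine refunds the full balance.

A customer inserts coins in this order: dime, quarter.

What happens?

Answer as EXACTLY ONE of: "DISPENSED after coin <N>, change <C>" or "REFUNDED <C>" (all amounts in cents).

Price: 70¢
Coin 1 (dime, 10¢): balance = 10¢
Coin 2 (quarter, 25¢): balance = 35¢
All coins inserted, balance 35¢ < price 70¢ → REFUND 35¢

Answer: REFUNDED 35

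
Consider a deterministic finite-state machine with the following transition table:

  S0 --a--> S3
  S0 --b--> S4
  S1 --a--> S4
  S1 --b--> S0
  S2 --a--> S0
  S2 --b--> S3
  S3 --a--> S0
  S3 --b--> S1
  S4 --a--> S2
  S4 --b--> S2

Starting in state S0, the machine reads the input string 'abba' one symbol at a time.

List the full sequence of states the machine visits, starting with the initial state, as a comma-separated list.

Answer: S0, S3, S1, S0, S3

Derivation:
Start: S0
  read 'a': S0 --a--> S3
  read 'b': S3 --b--> S1
  read 'b': S1 --b--> S0
  read 'a': S0 --a--> S3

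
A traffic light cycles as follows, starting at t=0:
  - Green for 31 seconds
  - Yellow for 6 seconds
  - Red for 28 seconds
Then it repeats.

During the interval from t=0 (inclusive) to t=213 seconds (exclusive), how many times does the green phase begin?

Cycle = 31+6+28 = 65s
green phase starts at t = k*65 + 0 for k=0,1,2,...
Need k*65+0 < 213 → k < 3.277
k ∈ {0, ..., 3} → 4 starts

Answer: 4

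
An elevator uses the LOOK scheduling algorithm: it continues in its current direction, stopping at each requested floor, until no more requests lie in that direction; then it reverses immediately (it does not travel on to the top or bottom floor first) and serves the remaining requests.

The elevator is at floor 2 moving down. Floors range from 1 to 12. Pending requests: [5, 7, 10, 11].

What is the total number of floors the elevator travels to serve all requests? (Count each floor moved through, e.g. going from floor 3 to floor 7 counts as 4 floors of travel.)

Start at floor 2 moving down, LOOK stop order: [5, 7, 10, 11]
  2 → 5: |5-2| = 3, total = 3
  5 → 7: |7-5| = 2, total = 5
  7 → 10: |10-7| = 3, total = 8
  10 → 11: |11-10| = 1, total = 9

Answer: 9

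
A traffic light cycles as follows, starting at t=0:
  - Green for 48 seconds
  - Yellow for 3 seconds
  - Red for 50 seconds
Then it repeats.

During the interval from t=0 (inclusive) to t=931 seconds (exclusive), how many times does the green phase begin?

Answer: 10

Derivation:
Cycle = 48+3+50 = 101s
green phase starts at t = k*101 + 0 for k=0,1,2,...
Need k*101+0 < 931 → k < 9.218
k ∈ {0, ..., 9} → 10 starts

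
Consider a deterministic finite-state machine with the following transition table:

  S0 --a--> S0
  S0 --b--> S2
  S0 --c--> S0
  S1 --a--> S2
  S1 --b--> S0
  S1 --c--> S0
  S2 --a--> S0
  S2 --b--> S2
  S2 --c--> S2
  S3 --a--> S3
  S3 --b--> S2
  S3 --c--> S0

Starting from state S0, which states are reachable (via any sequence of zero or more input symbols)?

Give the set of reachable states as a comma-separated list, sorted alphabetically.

Answer: S0, S2

Derivation:
BFS from S0:
  visit S0: S0--a-->S0 (seen), S0--b-->S2 (new), S0--c-->S0 (seen)
  visit S2: S2--a-->S0 (seen), S2--b-->S2 (seen), S2--c-->S2 (seen)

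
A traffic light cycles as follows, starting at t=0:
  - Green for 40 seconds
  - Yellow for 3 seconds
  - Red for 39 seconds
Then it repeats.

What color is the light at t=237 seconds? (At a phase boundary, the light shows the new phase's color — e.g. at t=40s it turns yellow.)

Answer: red

Derivation:
Cycle length = 40 + 3 + 39 = 82s
t = 237, phase_t = 237 mod 82 = 73
73 >= 43 → RED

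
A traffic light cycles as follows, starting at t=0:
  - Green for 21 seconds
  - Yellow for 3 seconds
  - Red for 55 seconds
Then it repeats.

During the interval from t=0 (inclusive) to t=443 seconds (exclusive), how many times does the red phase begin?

Answer: 6

Derivation:
Cycle = 21+3+55 = 79s
red phase starts at t = k*79 + 24 for k=0,1,2,...
Need k*79+24 < 443 → k < 5.304
k ∈ {0, ..., 5} → 6 starts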